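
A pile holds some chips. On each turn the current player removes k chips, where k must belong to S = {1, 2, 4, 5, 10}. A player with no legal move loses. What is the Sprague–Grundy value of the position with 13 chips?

1

G(0) = 0
G(1) = mex{0} = 1
G(2) = mex{1,0} = 2
G(3) = mex{2,1} = 0
G(4) = mex{0,2,0} = 1
G(5) = mex{1,0,1,0} = 2
G(6) = mex{2,1,2,1} = 0
G(7) = mex{0,2,0,2} = 1
G(8) = mex{1,0,1,0} = 2
G(9) = mex{2,1,2,1} = 0
G(10) = mex{0,2,0,2,0} = 1
G(11) = mex{1,0,1,0,1} = 2
G(12) = mex{2,1,2,1,2} = 0
G(13) = mex{0,2,0,2,0} = 1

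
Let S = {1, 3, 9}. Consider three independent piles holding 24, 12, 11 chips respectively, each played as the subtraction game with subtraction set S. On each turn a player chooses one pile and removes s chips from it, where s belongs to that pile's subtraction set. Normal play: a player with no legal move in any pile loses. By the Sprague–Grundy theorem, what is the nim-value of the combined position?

All piles use S = {1, 3, 9}:
G(0) = 0
G(1) = mex{0} = 1
G(2) = mex{1} = 0
G(3) = mex{0,0} = 1
G(4) = mex{1,1} = 0
G(5) = mex{0,0} = 1
G(6) = mex{1,1} = 0
G(7) = mex{0,0} = 1
G(8) = mex{1,1} = 0
G(9) = mex{0,0,0} = 1
G(10) = mex{1,1,1} = 0
G(11) = mex{0,0,0} = 1
G(12) = mex{1,1,1} = 0
G(13) = mex{0,0,0} = 1
G(14) = mex{1,1,1} = 0
G(15) = mex{0,0,0} = 1
G(16) = mex{1,1,1} = 0
G(17) = mex{0,0,0} = 1
G(18) = mex{1,1,1} = 0
G(19) = mex{0,0,0} = 1
G(20) = mex{1,1,1} = 0
G(21) = mex{0,0,0} = 1
G(22) = mex{1,1,1} = 0
G(23) = mex{0,0,0} = 1
G(24) = mex{1,1,1} = 0
Pile A: G(24) = 0.
Pile B: G(12) = 0.
Pile C: G(11) = 1.
Combined Grundy value = 0 ⊕ 0 ⊕ 1 = 1.

1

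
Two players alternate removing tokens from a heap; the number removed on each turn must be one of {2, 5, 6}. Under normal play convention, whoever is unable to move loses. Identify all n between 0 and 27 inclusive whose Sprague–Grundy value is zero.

0, 1, 4, 8, 11, 12, 15, 19, 22, 23, 26

G(0) = 0
G(1) = mex{} = 0
G(2) = mex{0} = 1
G(3) = mex{0} = 1
G(4) = mex{1} = 0
G(5) = mex{1,0} = 2
G(6) = mex{0,0,0} = 1
G(7) = mex{2,1,0} = 3
G(8) = mex{1,1,1} = 0
G(9) = mex{3,0,1} = 2
G(10) = mex{0,2,0} = 1
G(11) = mex{2,1,2} = 0
G(12) = mex{1,3,1} = 0
G(13) = mex{0,0,3} = 1
G(14) = mex{0,2,0} = 1
G(15) = mex{1,1,2} = 0
G(16) = mex{1,0,1} = 2
G(17) = mex{0,0,0} = 1
G(18) = mex{2,1,0} = 3
G(19) = mex{1,1,1} = 0
G(20) = mex{3,0,1} = 2
G(21) = mex{0,2,0} = 1
G(22) = mex{2,1,2} = 0
G(23) = mex{1,3,1} = 0
G(24) = mex{0,0,3} = 1
G(25) = mex{0,2,0} = 1
G(26) = mex{1,1,2} = 0
G(27) = mex{1,0,1} = 2
P-positions are exactly the n with G(n) = 0.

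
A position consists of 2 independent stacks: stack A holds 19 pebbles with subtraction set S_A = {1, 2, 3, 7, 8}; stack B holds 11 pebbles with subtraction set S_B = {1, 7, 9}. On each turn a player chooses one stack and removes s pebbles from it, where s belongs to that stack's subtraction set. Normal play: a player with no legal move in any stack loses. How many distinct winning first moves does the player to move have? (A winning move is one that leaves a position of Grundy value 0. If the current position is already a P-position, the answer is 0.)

0

Stack A, S = {1, 2, 3, 7, 8}:
n :  0  1  2  3  4  5  6  7  8  9 10 11 12 13 14 15 16 17 18 19
G :  0  1  2  3  0  1  2  3  4  0  1  2  3  0  1  2  3  4  0  1
G_A(19) = 1.
Stack B, S = {1, 7, 9}:
n :  0  1  2  3  4  5  6  7  8  9 10 11
G :  0  1  0  1  0  1  0  1  0  1  0  1
G_B(11) = 1.
Combined Grundy value = 1 ⊕ 1 = 0.
A winning move leaves total XOR = 0, i.e. changes one component's Grundy value g to g ⊕ X where X is the current total.
Stack A: target g' = 1⊕0 = 1, but every legal move changes the Grundy value (mex property), so 0 moves.
Stack B: target g' = 1⊕0 = 1, but every legal move changes the Grundy value (mex property), so 0 moves.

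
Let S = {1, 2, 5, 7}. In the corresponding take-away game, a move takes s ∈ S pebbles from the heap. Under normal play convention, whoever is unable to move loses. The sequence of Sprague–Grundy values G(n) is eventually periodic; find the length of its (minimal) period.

G(0) = 0
G(1) = mex{0} = 1
G(2) = mex{1,0} = 2
G(3) = mex{2,1} = 0
G(4) = mex{0,2} = 1
G(5) = mex{1,0,0} = 2
G(6) = mex{2,1,1} = 0
G(7) = mex{0,2,2,0} = 1
G(8) = mex{1,0,0,1} = 2
G(9) = mex{2,1,1,2} = 0
G(10) = mex{0,2,2,0} = 1
G(11) = mex{1,0,0,1} = 2
G(12) = mex{2,1,1,2} = 0
G(13) = mex{0,2,2,0} = 1
G(14) = mex{1,0,0,1} = 2
G(n+3) = G(n) holds for n = 0,…,6 (a full window of length max(S) = 7), so the sequence is purely periodic with period 3.

3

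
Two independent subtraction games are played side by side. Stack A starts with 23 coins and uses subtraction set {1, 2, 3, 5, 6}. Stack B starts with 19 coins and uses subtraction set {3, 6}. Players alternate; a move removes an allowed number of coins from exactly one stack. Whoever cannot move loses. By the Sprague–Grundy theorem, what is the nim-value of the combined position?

Stack A, S = {1, 2, 3, 5, 6}:
G(0) = 0
G(1) = mex{0} = 1
G(2) = mex{1,0} = 2
G(3) = mex{2,1,0} = 3
G(4) = mex{3,2,1} = 0
G(5) = mex{0,3,2,0} = 1
G(6) = mex{1,0,3,1,0} = 2
G(7) = mex{2,1,0,2,1} = 3
G(8) = mex{3,2,1,3,2} = 0
G(9) = mex{0,3,2,0,3} = 1
G(10) = mex{1,0,3,1,0} = 2
G(11) = mex{2,1,0,2,1} = 3
G(12) = mex{3,2,1,3,2} = 0
G(13) = mex{0,3,2,0,3} = 1
G(14) = mex{1,0,3,1,0} = 2
G(15) = mex{2,1,0,2,1} = 3
G(16) = mex{3,2,1,3,2} = 0
G(17) = mex{0,3,2,0,3} = 1
G(18) = mex{1,0,3,1,0} = 2
G(19) = mex{2,1,0,2,1} = 3
G(20) = mex{3,2,1,3,2} = 0
G(21) = mex{0,3,2,0,3} = 1
G(22) = mex{1,0,3,1,0} = 2
G(23) = mex{2,1,0,2,1} = 3
G_A(23) = 3.
Stack B, S = {3, 6}:
n :  0  1  2  3  4  5  6  7  8  9 10 11 12 13 14 15 16 17 18 19
G :  0  0  0  1  1  1  2  2  2  0  0  0  1  1  1  2  2  2  0  0
G_B(19) = 0.
Combined Grundy value = 3 ⊕ 0 = 3.

3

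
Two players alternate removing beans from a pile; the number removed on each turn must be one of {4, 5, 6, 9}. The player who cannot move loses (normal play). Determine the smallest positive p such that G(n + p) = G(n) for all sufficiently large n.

G(0) = 0
G(1) = mex{} = 0
G(2) = mex{} = 0
G(3) = mex{} = 0
G(4) = mex{0} = 1
G(5) = mex{0,0} = 1
G(6) = mex{0,0,0} = 1
G(7) = mex{0,0,0} = 1
G(8) = mex{1,0,0} = 2
G(9) = mex{1,1,0,0} = 2
G(10) = mex{1,1,1,0} = 2
G(11) = mex{1,1,1,0} = 2
G(12) = mex{2,1,1,0} = 3
G(13) = mex{2,2,1,1} = 0
G(14) = mex{2,2,2,1} = 0
G(15) = mex{2,2,2,1} = 0
G(16) = mex{3,2,2,1} = 0
G(17) = mex{0,3,2,2} = 1
G(18) = mex{0,0,3,2} = 1
G(19) = mex{0,0,0,2} = 1
G(20) = mex{0,0,0,2} = 1
G(21) = mex{1,0,0,3} = 2
G(22) = mex{1,1,0,0} = 2
G(23) = mex{1,1,1,0} = 2
G(24) = mex{1,1,1,0} = 2
G(25) = mex{2,1,1,0} = 3
G(26) = mex{2,2,1,1} = 0
G(27) = mex{2,2,2,1} = 0
G(n+13) = G(n) holds for n = 0,…,8 (a full window of length max(S) = 9), so the sequence is purely periodic with period 13.

13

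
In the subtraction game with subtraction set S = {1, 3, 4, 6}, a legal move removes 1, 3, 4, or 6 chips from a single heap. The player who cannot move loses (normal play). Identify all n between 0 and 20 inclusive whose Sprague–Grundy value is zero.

G(0) = 0
G(1) = mex{0} = 1
G(2) = mex{1} = 0
G(3) = mex{0,0} = 1
G(4) = mex{1,1,0} = 2
G(5) = mex{2,0,1} = 3
G(6) = mex{3,1,0,0} = 2
G(7) = mex{2,2,1,1} = 0
G(8) = mex{0,3,2,0} = 1
G(9) = mex{1,2,3,1} = 0
G(10) = mex{0,0,2,2} = 1
G(11) = mex{1,1,0,3} = 2
G(12) = mex{2,0,1,2} = 3
G(13) = mex{3,1,0,0} = 2
G(14) = mex{2,2,1,1} = 0
G(15) = mex{0,3,2,0} = 1
G(16) = mex{1,2,3,1} = 0
G(17) = mex{0,0,2,2} = 1
G(18) = mex{1,1,0,3} = 2
G(19) = mex{2,0,1,2} = 3
G(20) = mex{3,1,0,0} = 2
P-positions are exactly the n with G(n) = 0.

0, 2, 7, 9, 14, 16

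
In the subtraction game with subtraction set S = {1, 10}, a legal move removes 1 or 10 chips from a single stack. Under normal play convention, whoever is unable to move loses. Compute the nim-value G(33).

n :  0  1  2  3  4  5  6  7  8  9 10 11 12 13 14 15 16 17 18 19 20 21 22 23 24 25 26 27 28 29 30 31 32 33
G :  0  1  0  1  0  1  0  1  0  1  2  0  1  0  1  0  1  0  1  0  1  2  0  1  0  1  0  1  0  1  0  1  2  0

0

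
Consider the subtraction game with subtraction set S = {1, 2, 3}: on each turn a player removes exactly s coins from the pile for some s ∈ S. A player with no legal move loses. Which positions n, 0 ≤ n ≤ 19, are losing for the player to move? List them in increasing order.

0, 4, 8, 12, 16

G(0) = 0
G(1) = mex{0} = 1
G(2) = mex{1,0} = 2
G(3) = mex{2,1,0} = 3
G(4) = mex{3,2,1} = 0
G(5) = mex{0,3,2} = 1
G(6) = mex{1,0,3} = 2
G(7) = mex{2,1,0} = 3
G(8) = mex{3,2,1} = 0
G(9) = mex{0,3,2} = 1
G(10) = mex{1,0,3} = 2
G(11) = mex{2,1,0} = 3
G(12) = mex{3,2,1} = 0
G(13) = mex{0,3,2} = 1
G(14) = mex{1,0,3} = 2
G(15) = mex{2,1,0} = 3
G(16) = mex{3,2,1} = 0
G(17) = mex{0,3,2} = 1
G(18) = mex{1,0,3} = 2
G(19) = mex{2,1,0} = 3
P-positions are exactly the n with G(n) = 0.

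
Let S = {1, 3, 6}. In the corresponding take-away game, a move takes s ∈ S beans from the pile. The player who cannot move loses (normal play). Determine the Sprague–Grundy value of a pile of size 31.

n :  0  1  2  3  4  5  6  7  8  9 10 11 12 13 14 15 16 17 18 19 20 21 22 23 24 25 26 27 28 29 30 31
G :  0  1  0  1  0  1  2  3  2  0  1  0  1  0  1  2  3  2  0  1  0  1  0  1  2  3  2  0  1  0  1  0

0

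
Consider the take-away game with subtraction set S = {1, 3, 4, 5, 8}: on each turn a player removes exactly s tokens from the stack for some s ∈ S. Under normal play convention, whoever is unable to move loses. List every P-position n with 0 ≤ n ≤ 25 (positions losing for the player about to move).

0, 2, 9, 11, 18, 20

G(0) = 0
G(1) = mex{0} = 1
G(2) = mex{1} = 0
G(3) = mex{0,0} = 1
G(4) = mex{1,1,0} = 2
G(5) = mex{2,0,1,0} = 3
G(6) = mex{3,1,0,1} = 2
G(7) = mex{2,2,1,0} = 3
G(8) = mex{3,3,2,1,0} = 4
G(9) = mex{4,2,3,2,1} = 0
G(10) = mex{0,3,2,3,0} = 1
G(11) = mex{1,4,3,2,1} = 0
G(12) = mex{0,0,4,3,2} = 1
G(13) = mex{1,1,0,4,3} = 2
G(14) = mex{2,0,1,0,2} = 3
G(15) = mex{3,1,0,1,3} = 2
G(16) = mex{2,2,1,0,4} = 3
G(17) = mex{3,3,2,1,0} = 4
G(18) = mex{4,2,3,2,1} = 0
G(19) = mex{0,3,2,3,0} = 1
G(20) = mex{1,4,3,2,1} = 0
G(21) = mex{0,0,4,3,2} = 1
G(22) = mex{1,1,0,4,3} = 2
G(23) = mex{2,0,1,0,2} = 3
G(24) = mex{3,1,0,1,3} = 2
G(25) = mex{2,2,1,0,4} = 3
P-positions are exactly the n with G(n) = 0.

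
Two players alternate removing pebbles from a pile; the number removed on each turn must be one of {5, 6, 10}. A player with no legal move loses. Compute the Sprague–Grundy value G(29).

2

G(0) = 0
G(1) = mex{} = 0
G(2) = mex{} = 0
G(3) = mex{} = 0
G(4) = mex{} = 0
G(5) = mex{0} = 1
G(6) = mex{0,0} = 1
G(7) = mex{0,0} = 1
G(8) = mex{0,0} = 1
G(9) = mex{0,0} = 1
G(10) = mex{1,0,0} = 2
G(11) = mex{1,1,0} = 2
G(12) = mex{1,1,0} = 2
G(13) = mex{1,1,0} = 2
G(14) = mex{1,1,0} = 2
G(15) = mex{2,1,1} = 0
G(16) = mex{2,2,1} = 0
G(17) = mex{2,2,1} = 0
G(18) = mex{2,2,1} = 0
G(19) = mex{2,2,1} = 0
G(20) = mex{0,2,2} = 1
G(21) = mex{0,0,2} = 1
G(22) = mex{0,0,2} = 1
G(23) = mex{0,0,2} = 1
G(24) = mex{0,0,2} = 1
G(25) = mex{1,0,0} = 2
G(26) = mex{1,1,0} = 2
G(27) = mex{1,1,0} = 2
G(28) = mex{1,1,0} = 2
G(29) = mex{1,1,0} = 2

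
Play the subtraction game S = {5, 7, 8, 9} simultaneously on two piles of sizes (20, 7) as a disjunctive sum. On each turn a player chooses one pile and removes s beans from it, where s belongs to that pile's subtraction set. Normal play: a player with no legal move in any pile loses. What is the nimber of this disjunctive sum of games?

0

All piles use S = {5, 7, 8, 9}:
n :  0  1  2  3  4  5  6  7  8  9 10 11 12 13 14 15 16 17 18 19 20
G :  0  0  0  0  0  1  1  1  1  1  2  2  2  2  0  0  0  0  0  1  1
Pile A: G(20) = 1.
Pile B: G(7) = 1.
Combined Grundy value = 1 ⊕ 1 = 0.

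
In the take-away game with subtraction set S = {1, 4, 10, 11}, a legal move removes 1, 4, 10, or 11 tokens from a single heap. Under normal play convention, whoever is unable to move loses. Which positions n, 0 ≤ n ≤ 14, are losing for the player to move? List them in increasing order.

0, 2, 5, 7, 14

n :  0  1  2  3  4  5  6  7  8  9 10 11 12 13 14
G :  0  1  0  1  2  0  1  0  1  2  3  2  3  4  0
P-positions are exactly the n with G(n) = 0.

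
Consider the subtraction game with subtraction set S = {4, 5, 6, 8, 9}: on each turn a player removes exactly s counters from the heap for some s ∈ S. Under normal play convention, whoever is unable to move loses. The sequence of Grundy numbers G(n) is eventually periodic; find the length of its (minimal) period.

13

G(0) = 0
G(1) = mex{} = 0
G(2) = mex{} = 0
G(3) = mex{} = 0
G(4) = mex{0} = 1
G(5) = mex{0,0} = 1
G(6) = mex{0,0,0} = 1
G(7) = mex{0,0,0} = 1
G(8) = mex{1,0,0,0} = 2
G(9) = mex{1,1,0,0,0} = 2
G(10) = mex{1,1,1,0,0} = 2
G(11) = mex{1,1,1,0,0} = 2
G(12) = mex{2,1,1,1,0} = 3
G(13) = mex{2,2,1,1,1} = 0
G(14) = mex{2,2,2,1,1} = 0
G(15) = mex{2,2,2,1,1} = 0
G(16) = mex{3,2,2,2,1} = 0
G(17) = mex{0,3,2,2,2} = 1
G(18) = mex{0,0,3,2,2} = 1
G(19) = mex{0,0,0,2,2} = 1
G(20) = mex{0,0,0,3,2} = 1
G(21) = mex{1,0,0,0,3} = 2
G(22) = mex{1,1,0,0,0} = 2
G(23) = mex{1,1,1,0,0} = 2
G(24) = mex{1,1,1,0,0} = 2
G(25) = mex{2,1,1,1,0} = 3
G(26) = mex{2,2,1,1,1} = 0
G(27) = mex{2,2,2,1,1} = 0
G(n+13) = G(n) holds for n = 0,…,8 (a full window of length max(S) = 9), so the sequence is purely periodic with period 13.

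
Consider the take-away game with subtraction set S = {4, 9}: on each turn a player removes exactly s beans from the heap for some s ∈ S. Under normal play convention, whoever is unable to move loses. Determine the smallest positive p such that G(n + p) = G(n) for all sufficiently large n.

G(0) = 0
G(1) = mex{} = 0
G(2) = mex{} = 0
G(3) = mex{} = 0
G(4) = mex{0} = 1
G(5) = mex{0} = 1
G(6) = mex{0} = 1
G(7) = mex{0} = 1
G(8) = mex{1} = 0
G(9) = mex{1,0} = 2
G(10) = mex{1,0} = 2
G(11) = mex{1,0} = 2
G(12) = mex{0,0} = 1
G(13) = mex{2,1} = 0
G(14) = mex{2,1} = 0
G(15) = mex{2,1} = 0
G(16) = mex{1,1} = 0
G(17) = mex{0,0} = 1
G(18) = mex{0,2} = 1
G(19) = mex{0,2} = 1
G(20) = mex{0,2} = 1
G(21) = mex{1,1} = 0
G(22) = mex{1,0} = 2
G(23) = mex{1,0} = 2
G(24) = mex{1,0} = 2
G(25) = mex{0,0} = 1
G(26) = mex{2,1} = 0
G(27) = mex{2,1} = 0
G(n+13) = G(n) holds for n = 0,…,8 (a full window of length max(S) = 9), so the sequence is purely periodic with period 13.

13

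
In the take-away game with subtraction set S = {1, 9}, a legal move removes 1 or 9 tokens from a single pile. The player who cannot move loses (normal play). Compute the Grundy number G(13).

1

G(0) = 0
G(1) = mex{0} = 1
G(2) = mex{1} = 0
G(3) = mex{0} = 1
G(4) = mex{1} = 0
G(5) = mex{0} = 1
G(6) = mex{1} = 0
G(7) = mex{0} = 1
G(8) = mex{1} = 0
G(9) = mex{0,0} = 1
G(10) = mex{1,1} = 0
G(11) = mex{0,0} = 1
G(12) = mex{1,1} = 0
G(13) = mex{0,0} = 1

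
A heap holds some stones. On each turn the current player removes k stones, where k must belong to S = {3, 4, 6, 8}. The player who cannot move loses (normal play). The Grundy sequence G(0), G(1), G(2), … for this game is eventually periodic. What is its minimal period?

G(0) = 0
G(1) = mex{} = 0
G(2) = mex{} = 0
G(3) = mex{0} = 1
G(4) = mex{0,0} = 1
G(5) = mex{0,0} = 1
G(6) = mex{1,0,0} = 2
G(7) = mex{1,1,0} = 2
G(8) = mex{1,1,0,0} = 2
G(9) = mex{2,1,1,0} = 3
G(10) = mex{2,2,1,0} = 3
G(11) = mex{2,2,1,1} = 0
G(12) = mex{3,2,2,1} = 0
G(13) = mex{3,3,2,1} = 0
G(14) = mex{0,3,2,2} = 1
G(15) = mex{0,0,3,2} = 1
G(16) = mex{0,0,3,2} = 1
G(17) = mex{1,0,0,3} = 2
G(18) = mex{1,1,0,3} = 2
G(19) = mex{1,1,0,0} = 2
G(20) = mex{2,1,1,0} = 3
G(21) = mex{2,2,1,0} = 3
G(22) = mex{2,2,1,1} = 0
G(23) = mex{3,2,2,1} = 0
G(n+11) = G(n) holds for n = 0,…,7 (a full window of length max(S) = 8), so the sequence is purely periodic with period 11.

11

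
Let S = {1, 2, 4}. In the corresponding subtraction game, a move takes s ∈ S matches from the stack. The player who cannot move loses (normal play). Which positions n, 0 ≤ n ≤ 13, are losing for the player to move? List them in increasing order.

n :  0  1  2  3  4  5  6  7  8  9 10 11 12 13
G :  0  1  2  0  1  2  0  1  2  0  1  2  0  1
P-positions are exactly the n with G(n) = 0.

0, 3, 6, 9, 12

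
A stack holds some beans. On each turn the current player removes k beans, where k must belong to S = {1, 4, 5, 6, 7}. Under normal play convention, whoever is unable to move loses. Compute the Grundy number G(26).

G(0) = 0
G(1) = mex{0} = 1
G(2) = mex{1} = 0
G(3) = mex{0} = 1
G(4) = mex{1,0} = 2
G(5) = mex{2,1,0} = 3
G(6) = mex{3,0,1,0} = 2
G(7) = mex{2,1,0,1,0} = 3
G(8) = mex{3,2,1,0,1} = 4
G(9) = mex{4,3,2,1,0} = 5
G(10) = mex{5,2,3,2,1} = 0
G(11) = mex{0,3,2,3,2} = 1
G(12) = mex{1,4,3,2,3} = 0
G(13) = mex{0,5,4,3,2} = 1
G(14) = mex{1,0,5,4,3} = 2
G(15) = mex{2,1,0,5,4} = 3
G(16) = mex{3,0,1,0,5} = 2
G(17) = mex{2,1,0,1,0} = 3
G(18) = mex{3,2,1,0,1} = 4
G(19) = mex{4,3,2,1,0} = 5
G(20) = mex{5,2,3,2,1} = 0
G(21) = mex{0,3,2,3,2} = 1
G(22) = mex{1,4,3,2,3} = 0
G(23) = mex{0,5,4,3,2} = 1
G(24) = mex{1,0,5,4,3} = 2
G(25) = mex{2,1,0,5,4} = 3
G(26) = mex{3,0,1,0,5} = 2

2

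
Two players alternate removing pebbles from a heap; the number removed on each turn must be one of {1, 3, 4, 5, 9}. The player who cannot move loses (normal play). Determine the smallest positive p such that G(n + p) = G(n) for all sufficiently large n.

G(0) = 0
G(1) = mex{0} = 1
G(2) = mex{1} = 0
G(3) = mex{0,0} = 1
G(4) = mex{1,1,0} = 2
G(5) = mex{2,0,1,0} = 3
G(6) = mex{3,1,0,1} = 2
G(7) = mex{2,2,1,0} = 3
G(8) = mex{3,3,2,1} = 0
G(9) = mex{0,2,3,2,0} = 1
G(10) = mex{1,3,2,3,1} = 0
G(11) = mex{0,0,3,2,0} = 1
G(12) = mex{1,1,0,3,1} = 2
G(13) = mex{2,0,1,0,2} = 3
G(14) = mex{3,1,0,1,3} = 2
G(15) = mex{2,2,1,0,2} = 3
G(16) = mex{3,3,2,1,3} = 0
G(17) = mex{0,2,3,2,0} = 1
G(18) = mex{1,3,2,3,1} = 0
G(n+8) = G(n) holds for n = 0,…,8 (a full window of length max(S) = 9), so the sequence is purely periodic with period 8.

8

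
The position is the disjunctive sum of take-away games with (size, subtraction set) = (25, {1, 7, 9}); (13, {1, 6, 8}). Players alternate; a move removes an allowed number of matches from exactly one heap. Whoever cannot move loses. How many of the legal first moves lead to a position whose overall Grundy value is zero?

2

Heap A, S = {1, 7, 9}:
n :  0  1  2  3  4  5  6  7  8  9 10 11 12 13 14 15 16 17 18 19 20 21 22 23 24 25
G :  0  1  0  1  0  1  0  1  0  1  0  1  0  1  0  1  0  1  0  1  0  1  0  1  0  1
G_A(25) = 1.
Heap B, S = {1, 6, 8}:
G(0) = 0
G(1) = mex{0} = 1
G(2) = mex{1} = 0
G(3) = mex{0} = 1
G(4) = mex{1} = 0
G(5) = mex{0} = 1
G(6) = mex{1,0} = 2
G(7) = mex{2,1} = 0
G(8) = mex{0,0,0} = 1
G(9) = mex{1,1,1} = 0
G(10) = mex{0,0,0} = 1
G(11) = mex{1,1,1} = 0
G(12) = mex{0,2,0} = 1
G(13) = mex{1,0,1} = 2
G_B(13) = 2.
Combined Grundy value = 1 ⊕ 2 = 3.
A winning move leaves total XOR = 0, i.e. changes one component's Grundy value g to g ⊕ X where X is the current total.
Heap A: need g' = 1⊕3 = 2. Options: 25−1→G=0, 25−7→G=0, 25−9→G=0. Hits: 0.
Heap B: need g' = 2⊕3 = 1. Options: 13−1→G=1, 13−6→G=0, 13−8→G=1. Hits: 2.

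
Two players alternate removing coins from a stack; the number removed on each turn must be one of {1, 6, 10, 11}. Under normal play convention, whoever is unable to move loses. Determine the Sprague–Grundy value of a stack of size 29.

n :  0  1  2  3  4  5  6  7  8  9 10 11 12 13 14 15 16 17 18 19 20 21 22 23 24 25 26 27 28 29
G :  0  1  0  1  0  1  2  0  1  0  1  2  3  2  3  2  0  1  2  3  2  0  1  0  1  0  1  2  0  1

1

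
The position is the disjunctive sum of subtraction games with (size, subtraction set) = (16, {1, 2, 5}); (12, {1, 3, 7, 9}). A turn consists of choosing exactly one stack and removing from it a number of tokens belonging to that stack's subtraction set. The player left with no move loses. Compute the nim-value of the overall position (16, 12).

Stack A, S = {1, 2, 5}:
n :  0  1  2  3  4  5  6  7  8  9 10 11 12 13 14 15 16
G :  0  1  2  0  1  2  0  1  2  0  1  2  0  1  2  0  1
G_A(16) = 1.
Stack B, S = {1, 3, 7, 9}:
G(0) = 0
G(1) = mex{0} = 1
G(2) = mex{1} = 0
G(3) = mex{0,0} = 1
G(4) = mex{1,1} = 0
G(5) = mex{0,0} = 1
G(6) = mex{1,1} = 0
G(7) = mex{0,0,0} = 1
G(8) = mex{1,1,1} = 0
G(9) = mex{0,0,0,0} = 1
G(10) = mex{1,1,1,1} = 0
G(11) = mex{0,0,0,0} = 1
G(12) = mex{1,1,1,1} = 0
G_B(12) = 0.
Combined Grundy value = 1 ⊕ 0 = 1.

1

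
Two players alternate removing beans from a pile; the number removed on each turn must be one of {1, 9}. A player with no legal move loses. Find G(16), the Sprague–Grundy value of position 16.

n :  0  1  2  3  4  5  6  7  8  9 10 11 12 13 14 15 16
G :  0  1  0  1  0  1  0  1  0  1  0  1  0  1  0  1  0

0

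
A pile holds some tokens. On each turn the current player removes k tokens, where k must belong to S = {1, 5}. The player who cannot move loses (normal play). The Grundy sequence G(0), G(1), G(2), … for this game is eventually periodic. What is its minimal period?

G(0) = 0
G(1) = mex{0} = 1
G(2) = mex{1} = 0
G(3) = mex{0} = 1
G(4) = mex{1} = 0
G(5) = mex{0,0} = 1
G(6) = mex{1,1} = 0
G(7) = mex{0,0} = 1
G(8) = mex{1,1} = 0
G(9) = mex{0,0} = 1
G(10) = mex{1,1} = 0
G(11) = mex{0,0} = 1
G(12) = mex{1,1} = 0
G(13) = mex{0,0} = 1
G(14) = mex{1,1} = 0
G(n+2) = G(n) holds for n = 0,…,4 (a full window of length max(S) = 5), so the sequence is purely periodic with period 2.

2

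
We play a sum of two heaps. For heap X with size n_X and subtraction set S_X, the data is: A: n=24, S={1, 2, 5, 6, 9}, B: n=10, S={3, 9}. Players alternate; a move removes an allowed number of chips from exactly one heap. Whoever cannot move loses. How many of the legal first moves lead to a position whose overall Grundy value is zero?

5

Heap A, S = {1, 2, 5, 6, 9}:
G(0) = 0
G(1) = mex{0} = 1
G(2) = mex{1,0} = 2
G(3) = mex{2,1} = 0
G(4) = mex{0,2} = 1
G(5) = mex{1,0,0} = 2
G(6) = mex{2,1,1,0} = 3
G(7) = mex{3,2,2,1} = 0
G(8) = mex{0,3,0,2} = 1
G(9) = mex{1,0,1,0,0} = 2
G(10) = mex{2,1,2,1,1} = 0
G(11) = mex{0,2,3,2,2} = 1
G(12) = mex{1,0,0,3,0} = 2
G(13) = mex{2,1,1,0,1} = 3
G(14) = mex{3,2,2,1,2} = 0
G(15) = mex{0,3,0,2,3} = 1
G(16) = mex{1,0,1,0,0} = 2
G(17) = mex{2,1,2,1,1} = 0
G(18) = mex{0,2,3,2,2} = 1
G(19) = mex{1,0,0,3,0} = 2
G(20) = mex{2,1,1,0,1} = 3
G(21) = mex{3,2,2,1,2} = 0
G(22) = mex{0,3,0,2,3} = 1
G(23) = mex{1,0,1,0,0} = 2
G(24) = mex{2,1,2,1,1} = 0
G_A(24) = 0.
Heap B, S = {3, 9}:
G(0) = 0
G(1) = mex{} = 0
G(2) = mex{} = 0
G(3) = mex{0} = 1
G(4) = mex{0} = 1
G(5) = mex{0} = 1
G(6) = mex{1} = 0
G(7) = mex{1} = 0
G(8) = mex{1} = 0
G(9) = mex{0,0} = 1
G(10) = mex{0,0} = 1
G_B(10) = 1.
Combined Grundy value = 0 ⊕ 1 = 1.
A winning move leaves total XOR = 0, i.e. changes one component's Grundy value g to g ⊕ X where X is the current total.
Heap A: need g' = 0⊕1 = 1. Options: 24−1→G=2, 24−2→G=1, 24−5→G=2, 24−6→G=1, 24−9→G=1. Hits: 3.
Heap B: need g' = 1⊕1 = 0. Options: 10−3→G=0, 10−9→G=0. Hits: 2.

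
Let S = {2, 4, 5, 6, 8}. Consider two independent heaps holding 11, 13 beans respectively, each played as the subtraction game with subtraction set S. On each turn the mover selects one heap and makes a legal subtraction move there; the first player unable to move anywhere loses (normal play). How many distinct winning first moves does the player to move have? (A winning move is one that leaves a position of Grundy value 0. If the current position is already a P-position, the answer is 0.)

2

All heaps use S = {2, 4, 5, 6, 8}:
G(0) = 0
G(1) = mex{} = 0
G(2) = mex{0} = 1
G(3) = mex{0} = 1
G(4) = mex{1,0} = 2
G(5) = mex{1,0,0} = 2
G(6) = mex{2,1,0,0} = 3
G(7) = mex{2,1,1,0} = 3
G(8) = mex{3,2,1,1,0} = 4
G(9) = mex{3,2,2,1,0} = 4
G(10) = mex{4,3,2,2,1} = 0
G(11) = mex{4,3,3,2,1} = 0
G(12) = mex{0,4,3,3,2} = 1
G(13) = mex{0,4,4,3,2} = 1
Heap A: G(11) = 0.
Heap B: G(13) = 1.
Combined Grundy value = 0 ⊕ 1 = 1.
A winning move leaves total XOR = 0, i.e. changes one component's Grundy value g to g ⊕ X where X is the current total.
Heap A: need g' = 0⊕1 = 1. Options: 11−2→G=4, 11−4→G=3, 11−5→G=3, 11−6→G=2, 11−8→G=1. Hits: 1.
Heap B: need g' = 1⊕1 = 0. Options: 13−2→G=0, 13−4→G=4, 13−5→G=4, 13−6→G=3, 13−8→G=2. Hits: 1.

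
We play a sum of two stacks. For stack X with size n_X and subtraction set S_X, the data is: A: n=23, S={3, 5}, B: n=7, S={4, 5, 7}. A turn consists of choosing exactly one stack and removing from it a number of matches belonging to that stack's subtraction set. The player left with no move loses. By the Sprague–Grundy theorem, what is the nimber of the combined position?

Stack A, S = {3, 5}:
G(0) = 0
G(1) = mex{} = 0
G(2) = mex{} = 0
G(3) = mex{0} = 1
G(4) = mex{0} = 1
G(5) = mex{0,0} = 1
G(6) = mex{1,0} = 2
G(7) = mex{1,0} = 2
G(8) = mex{1,1} = 0
G(9) = mex{2,1} = 0
G(10) = mex{2,1} = 0
G(11) = mex{0,2} = 1
G(12) = mex{0,2} = 1
G(13) = mex{0,0} = 1
G(14) = mex{1,0} = 2
G(15) = mex{1,0} = 2
G(16) = mex{1,1} = 0
G(17) = mex{2,1} = 0
G(18) = mex{2,1} = 0
G(19) = mex{0,2} = 1
G(20) = mex{0,2} = 1
G(21) = mex{0,0} = 1
G(22) = mex{1,0} = 2
G(23) = mex{1,0} = 2
G_A(23) = 2.
Stack B, S = {4, 5, 7}:
G(0) = 0
G(1) = mex{} = 0
G(2) = mex{} = 0
G(3) = mex{} = 0
G(4) = mex{0} = 1
G(5) = mex{0,0} = 1
G(6) = mex{0,0} = 1
G(7) = mex{0,0,0} = 1
G_B(7) = 1.
Combined Grundy value = 2 ⊕ 1 = 3.

3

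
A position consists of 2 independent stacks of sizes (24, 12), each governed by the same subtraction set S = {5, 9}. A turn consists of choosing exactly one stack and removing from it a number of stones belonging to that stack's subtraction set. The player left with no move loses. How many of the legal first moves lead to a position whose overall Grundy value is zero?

All stacks use S = {5, 9}:
n :  0  1  2  3  4  5  6  7  8  9 10 11 12 13 14 15 16 17 18 19 20 21 22 23 24
G :  0  0  0  0  0  1  1  1  1  1  2  2  2  2  0  0  0  0  0  1  1  1  1  1  2
Stack A: G(24) = 2.
Stack B: G(12) = 2.
Combined Grundy value = 2 ⊕ 2 = 0.
A winning move leaves total XOR = 0, i.e. changes one component's Grundy value g to g ⊕ X where X is the current total.
Stack A: target g' = 2⊕0 = 2, but every legal move changes the Grundy value (mex property), so 0 moves.
Stack B: target g' = 2⊕0 = 2, but every legal move changes the Grundy value (mex property), so 0 moves.

0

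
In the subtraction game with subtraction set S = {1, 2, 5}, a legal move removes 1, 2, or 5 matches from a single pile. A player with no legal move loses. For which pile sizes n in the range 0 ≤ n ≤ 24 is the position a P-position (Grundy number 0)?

n :  0  1  2  3  4  5  6  7  8  9 10 11 12 13 14 15 16 17 18 19 20 21 22 23 24
G :  0  1  2  0  1  2  0  1  2  0  1  2  0  1  2  0  1  2  0  1  2  0  1  2  0
P-positions are exactly the n with G(n) = 0.

0, 3, 6, 9, 12, 15, 18, 21, 24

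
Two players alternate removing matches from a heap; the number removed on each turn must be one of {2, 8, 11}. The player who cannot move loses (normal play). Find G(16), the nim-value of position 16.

1

n :  0  1  2  3  4  5  6  7  8  9 10 11 12 13 14 15 16
G :  0  0  1  1  0  0  1  1  2  2  0  3  1  2  0  3  1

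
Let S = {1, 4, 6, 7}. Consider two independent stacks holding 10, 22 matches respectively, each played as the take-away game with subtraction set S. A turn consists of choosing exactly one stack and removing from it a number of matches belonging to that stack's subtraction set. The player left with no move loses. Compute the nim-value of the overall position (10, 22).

All stacks use S = {1, 4, 6, 7}:
n :  0  1  2  3  4  5  6  7  8  9 10 11 12 13 14 15 16 17 18 19 20 21 22
G :  0  1  0  1  2  0  1  2  3  2  0  1  2  0  1  0  1  2  0  1  2  3  2
Stack A: G(10) = 0.
Stack B: G(22) = 2.
Combined Grundy value = 0 ⊕ 2 = 2.

2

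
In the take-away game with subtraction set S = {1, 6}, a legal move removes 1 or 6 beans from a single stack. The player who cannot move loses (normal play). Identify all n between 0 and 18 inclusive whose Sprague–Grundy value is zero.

0, 2, 4, 7, 9, 11, 14, 16, 18

n :  0  1  2  3  4  5  6  7  8  9 10 11 12 13 14 15 16 17 18
G :  0  1  0  1  0  1  2  0  1  0  1  0  1  2  0  1  0  1  0
P-positions are exactly the n with G(n) = 0.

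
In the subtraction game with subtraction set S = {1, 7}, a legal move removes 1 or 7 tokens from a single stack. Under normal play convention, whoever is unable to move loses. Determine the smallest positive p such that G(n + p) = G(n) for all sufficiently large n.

n :  0  1  2  3  4  5  6  7  8  9 10 11 12 13 14
G :  0  1  0  1  0  1  0  1  0  1  0  1  0  1  0
G(n+2) = G(n) holds for n = 0,…,6 (a full window of length max(S) = 7), so the sequence is purely periodic with period 2.

2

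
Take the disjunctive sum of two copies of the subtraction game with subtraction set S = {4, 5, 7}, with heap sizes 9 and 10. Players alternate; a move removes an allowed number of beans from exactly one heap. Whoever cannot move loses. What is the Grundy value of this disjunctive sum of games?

0

All heaps use S = {4, 5, 7}:
n :  0  1  2  3  4  5  6  7  8  9 10
G :  0  0  0  0  1  1  1  1  2  2  2
Heap A: G(9) = 2.
Heap B: G(10) = 2.
Combined Grundy value = 2 ⊕ 2 = 0.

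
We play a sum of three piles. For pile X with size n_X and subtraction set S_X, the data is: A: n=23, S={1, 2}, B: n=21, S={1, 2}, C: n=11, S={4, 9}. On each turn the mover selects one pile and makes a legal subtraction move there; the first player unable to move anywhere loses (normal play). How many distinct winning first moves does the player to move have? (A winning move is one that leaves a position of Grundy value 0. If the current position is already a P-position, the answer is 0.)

0

Pile A, S = {1, 2}:
G(0) = 0
G(1) = mex{0} = 1
G(2) = mex{1,0} = 2
G(3) = mex{2,1} = 0
G(4) = mex{0,2} = 1
G(5) = mex{1,0} = 2
G(6) = mex{2,1} = 0
G(7) = mex{0,2} = 1
G(8) = mex{1,0} = 2
G(9) = mex{2,1} = 0
G(10) = mex{0,2} = 1
G(11) = mex{1,0} = 2
G(12) = mex{2,1} = 0
G(13) = mex{0,2} = 1
G(14) = mex{1,0} = 2
G(15) = mex{2,1} = 0
G(16) = mex{0,2} = 1
G(17) = mex{1,0} = 2
G(18) = mex{2,1} = 0
G(19) = mex{0,2} = 1
G(20) = mex{1,0} = 2
G(21) = mex{2,1} = 0
G(22) = mex{0,2} = 1
G(23) = mex{1,0} = 2
G_A(23) = 2.
Pile B, S = {1, 2}:
n :  0  1  2  3  4  5  6  7  8  9 10 11 12 13 14 15 16 17 18 19 20 21
G :  0  1  2  0  1  2  0  1  2  0  1  2  0  1  2  0  1  2  0  1  2  0
G_B(21) = 0.
Pile C, S = {4, 9}:
n :  0  1  2  3  4  5  6  7  8  9 10 11
G :  0  0  0  0  1  1  1  1  0  2  2  2
G_C(11) = 2.
Combined Grundy value = 2 ⊕ 0 ⊕ 2 = 0.
A winning move leaves total XOR = 0, i.e. changes one component's Grundy value g to g ⊕ X where X is the current total.
Pile A: target g' = 2⊕0 = 2, but every legal move changes the Grundy value (mex property), so 0 moves.
Pile B: target g' = 0⊕0 = 0, but every legal move changes the Grundy value (mex property), so 0 moves.
Pile C: target g' = 2⊕0 = 2, but every legal move changes the Grundy value (mex property), so 0 moves.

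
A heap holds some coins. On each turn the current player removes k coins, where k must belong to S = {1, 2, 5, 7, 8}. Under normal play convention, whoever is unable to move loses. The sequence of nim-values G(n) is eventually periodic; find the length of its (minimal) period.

n :  0  1  2  3  4  5  6  7  8  9 10 11 12 13 14
G :  0  1  2  0  1  2  0  1  2  0  1  2  0  1  2
G(n+3) = G(n) holds for n = 0,…,7 (a full window of length max(S) = 8), so the sequence is purely periodic with period 3.

3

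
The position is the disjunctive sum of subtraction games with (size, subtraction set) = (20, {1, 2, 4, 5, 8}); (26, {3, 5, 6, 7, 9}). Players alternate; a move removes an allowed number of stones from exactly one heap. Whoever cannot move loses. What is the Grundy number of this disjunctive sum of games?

Heap A, S = {1, 2, 4, 5, 8}:
n :  0  1  2  3  4  5  6  7  8  9 10 11 12 13 14 15 16 17 18 19 20
G :  0  1  2  0  1  2  0  1  2  0  1  2  0  1  2  0  1  2  0  1  2
G_A(20) = 2.
Heap B, S = {3, 5, 6, 7, 9}:
G(0) = 0
G(1) = mex{} = 0
G(2) = mex{} = 0
G(3) = mex{0} = 1
G(4) = mex{0} = 1
G(5) = mex{0,0} = 1
G(6) = mex{1,0,0} = 2
G(7) = mex{1,0,0,0} = 2
G(8) = mex{1,1,0,0} = 2
G(9) = mex{2,1,1,0,0} = 3
G(10) = mex{2,1,1,1,0} = 3
G(11) = mex{2,2,1,1,0} = 3
G(12) = mex{3,2,2,1,1} = 0
G(13) = mex{3,2,2,2,1} = 0
G(14) = mex{3,3,2,2,1} = 0
G(15) = mex{0,3,3,2,2} = 1
G(16) = mex{0,3,3,3,2} = 1
G(17) = mex{0,0,3,3,2} = 1
G(18) = mex{1,0,0,3,3} = 2
G(19) = mex{1,0,0,0,3} = 2
G(20) = mex{1,1,0,0,3} = 2
G(21) = mex{2,1,1,0,0} = 3
G(22) = mex{2,1,1,1,0} = 3
G(23) = mex{2,2,1,1,0} = 3
G(24) = mex{3,2,2,1,1} = 0
G(25) = mex{3,2,2,2,1} = 0
G(26) = mex{3,3,2,2,1} = 0
G_B(26) = 0.
Combined Grundy value = 2 ⊕ 0 = 2.

2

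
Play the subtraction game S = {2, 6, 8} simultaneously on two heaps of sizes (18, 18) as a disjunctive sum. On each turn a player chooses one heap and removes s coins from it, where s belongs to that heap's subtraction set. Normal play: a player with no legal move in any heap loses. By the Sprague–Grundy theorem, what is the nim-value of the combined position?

0

All heaps use S = {2, 6, 8}:
G(0) = 0
G(1) = mex{} = 0
G(2) = mex{0} = 1
G(3) = mex{0} = 1
G(4) = mex{1} = 0
G(5) = mex{1} = 0
G(6) = mex{0,0} = 1
G(7) = mex{0,0} = 1
G(8) = mex{1,1,0} = 2
G(9) = mex{1,1,0} = 2
G(10) = mex{2,0,1} = 3
G(11) = mex{2,0,1} = 3
G(12) = mex{3,1,0} = 2
G(13) = mex{3,1,0} = 2
G(14) = mex{2,2,1} = 0
G(15) = mex{2,2,1} = 0
G(16) = mex{0,3,2} = 1
G(17) = mex{0,3,2} = 1
G(18) = mex{1,2,3} = 0
Heap A: G(18) = 0.
Heap B: G(18) = 0.
Combined Grundy value = 0 ⊕ 0 = 0.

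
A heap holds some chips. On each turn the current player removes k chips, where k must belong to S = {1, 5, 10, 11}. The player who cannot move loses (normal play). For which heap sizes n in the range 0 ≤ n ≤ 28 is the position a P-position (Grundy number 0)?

G(0) = 0
G(1) = mex{0} = 1
G(2) = mex{1} = 0
G(3) = mex{0} = 1
G(4) = mex{1} = 0
G(5) = mex{0,0} = 1
G(6) = mex{1,1} = 0
G(7) = mex{0,0} = 1
G(8) = mex{1,1} = 0
G(9) = mex{0,0} = 1
G(10) = mex{1,1,0} = 2
G(11) = mex{2,0,1,0} = 3
G(12) = mex{3,1,0,1} = 2
G(13) = mex{2,0,1,0} = 3
G(14) = mex{3,1,0,1} = 2
G(15) = mex{2,2,1,0} = 3
G(16) = mex{3,3,0,1} = 2
G(17) = mex{2,2,1,0} = 3
G(18) = mex{3,3,0,1} = 2
G(19) = mex{2,2,1,0} = 3
G(20) = mex{3,3,2,1} = 0
G(21) = mex{0,2,3,2} = 1
G(22) = mex{1,3,2,3} = 0
G(23) = mex{0,2,3,2} = 1
G(24) = mex{1,3,2,3} = 0
G(25) = mex{0,0,3,2} = 1
G(26) = mex{1,1,2,3} = 0
G(27) = mex{0,0,3,2} = 1
G(28) = mex{1,1,2,3} = 0
P-positions are exactly the n with G(n) = 0.

0, 2, 4, 6, 8, 20, 22, 24, 26, 28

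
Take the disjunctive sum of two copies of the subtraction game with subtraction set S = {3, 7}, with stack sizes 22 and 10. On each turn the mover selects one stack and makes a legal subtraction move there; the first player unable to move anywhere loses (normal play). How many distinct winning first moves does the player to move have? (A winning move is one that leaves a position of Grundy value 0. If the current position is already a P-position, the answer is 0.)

All stacks use S = {3, 7}:
G(0) = 0
G(1) = mex{} = 0
G(2) = mex{} = 0
G(3) = mex{0} = 1
G(4) = mex{0} = 1
G(5) = mex{0} = 1
G(6) = mex{1} = 0
G(7) = mex{1,0} = 2
G(8) = mex{1,0} = 2
G(9) = mex{0,0} = 1
G(10) = mex{2,1} = 0
G(11) = mex{2,1} = 0
G(12) = mex{1,1} = 0
G(13) = mex{0,0} = 1
G(14) = mex{0,2} = 1
G(15) = mex{0,2} = 1
G(16) = mex{1,1} = 0
G(17) = mex{1,0} = 2
G(18) = mex{1,0} = 2
G(19) = mex{0,0} = 1
G(20) = mex{2,1} = 0
G(21) = mex{2,1} = 0
G(22) = mex{1,1} = 0
Stack A: G(22) = 0.
Stack B: G(10) = 0.
Combined Grundy value = 0 ⊕ 0 = 0.
A winning move leaves total XOR = 0, i.e. changes one component's Grundy value g to g ⊕ X where X is the current total.
Stack A: target g' = 0⊕0 = 0, but every legal move changes the Grundy value (mex property), so 0 moves.
Stack B: target g' = 0⊕0 = 0, but every legal move changes the Grundy value (mex property), so 0 moves.

0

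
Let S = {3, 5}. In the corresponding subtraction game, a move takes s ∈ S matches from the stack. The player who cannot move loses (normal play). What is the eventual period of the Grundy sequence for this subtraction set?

G(0) = 0
G(1) = mex{} = 0
G(2) = mex{} = 0
G(3) = mex{0} = 1
G(4) = mex{0} = 1
G(5) = mex{0,0} = 1
G(6) = mex{1,0} = 2
G(7) = mex{1,0} = 2
G(8) = mex{1,1} = 0
G(9) = mex{2,1} = 0
G(10) = mex{2,1} = 0
G(11) = mex{0,2} = 1
G(12) = mex{0,2} = 1
G(13) = mex{0,0} = 1
G(14) = mex{1,0} = 2
G(15) = mex{1,0} = 2
G(16) = mex{1,1} = 0
G(17) = mex{2,1} = 0
G(n+8) = G(n) holds for n = 0,…,4 (a full window of length max(S) = 5), so the sequence is purely periodic with period 8.

8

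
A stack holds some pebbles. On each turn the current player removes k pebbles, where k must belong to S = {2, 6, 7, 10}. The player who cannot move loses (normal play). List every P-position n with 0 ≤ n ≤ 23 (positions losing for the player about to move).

G(0) = 0
G(1) = mex{} = 0
G(2) = mex{0} = 1
G(3) = mex{0} = 1
G(4) = mex{1} = 0
G(5) = mex{1} = 0
G(6) = mex{0,0} = 1
G(7) = mex{0,0,0} = 1
G(8) = mex{1,1,0} = 2
G(9) = mex{1,1,1} = 0
G(10) = mex{2,0,1,0} = 3
G(11) = mex{0,0,0,0} = 1
G(12) = mex{3,1,0,1} = 2
G(13) = mex{1,1,1,1} = 0
G(14) = mex{2,2,1,0} = 3
G(15) = mex{0,0,2,0} = 1
G(16) = mex{3,3,0,1} = 2
G(17) = mex{1,1,3,1} = 0
G(18) = mex{2,2,1,2} = 0
G(19) = mex{0,0,2,0} = 1
G(20) = mex{0,3,0,3} = 1
G(21) = mex{1,1,3,1} = 0
G(22) = mex{1,2,1,2} = 0
G(23) = mex{0,0,2,0} = 1
P-positions are exactly the n with G(n) = 0.

0, 1, 4, 5, 9, 13, 17, 18, 21, 22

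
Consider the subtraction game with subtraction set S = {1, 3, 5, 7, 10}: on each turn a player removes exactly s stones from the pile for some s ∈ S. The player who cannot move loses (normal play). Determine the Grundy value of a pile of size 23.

0

G(0) = 0
G(1) = mex{0} = 1
G(2) = mex{1} = 0
G(3) = mex{0,0} = 1
G(4) = mex{1,1} = 0
G(5) = mex{0,0,0} = 1
G(6) = mex{1,1,1} = 0
G(7) = mex{0,0,0,0} = 1
G(8) = mex{1,1,1,1} = 0
G(9) = mex{0,0,0,0} = 1
G(10) = mex{1,1,1,1,0} = 2
G(11) = mex{2,0,0,0,1} = 3
G(12) = mex{3,1,1,1,0} = 2
G(13) = mex{2,2,0,0,1} = 3
G(14) = mex{3,3,1,1,0} = 2
G(15) = mex{2,2,2,0,1} = 3
G(16) = mex{3,3,3,1,0} = 2
G(17) = mex{2,2,2,2,1} = 0
G(18) = mex{0,3,3,3,0} = 1
G(19) = mex{1,2,2,2,1} = 0
G(20) = mex{0,0,3,3,2} = 1
G(21) = mex{1,1,2,2,3} = 0
G(22) = mex{0,0,0,3,2} = 1
G(23) = mex{1,1,1,2,3} = 0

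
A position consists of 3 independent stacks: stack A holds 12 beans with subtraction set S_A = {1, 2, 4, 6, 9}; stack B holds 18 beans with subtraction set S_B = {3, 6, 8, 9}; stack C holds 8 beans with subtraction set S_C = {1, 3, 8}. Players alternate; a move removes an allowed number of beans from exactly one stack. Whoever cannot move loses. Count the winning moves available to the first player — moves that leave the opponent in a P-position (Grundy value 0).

5

Stack A, S = {1, 2, 4, 6, 9}:
n :  0  1  2  3  4  5  6  7  8  9 10 11 12
G :  0  1  2  0  1  2  3  4  0  1  2  0  1
G_A(12) = 1.
Stack B, S = {3, 6, 8, 9}:
G(0) = 0
G(1) = mex{} = 0
G(2) = mex{} = 0
G(3) = mex{0} = 1
G(4) = mex{0} = 1
G(5) = mex{0} = 1
G(6) = mex{1,0} = 2
G(7) = mex{1,0} = 2
G(8) = mex{1,0,0} = 2
G(9) = mex{2,1,0,0} = 3
G(10) = mex{2,1,0,0} = 3
G(11) = mex{2,1,1,0} = 3
G(12) = mex{3,2,1,1} = 0
G(13) = mex{3,2,1,1} = 0
G(14) = mex{3,2,2,1} = 0
G(15) = mex{0,3,2,2} = 1
G(16) = mex{0,3,2,2} = 1
G(17) = mex{0,3,3,2} = 1
G(18) = mex{1,0,3,3} = 2
G_B(18) = 2.
Stack C, S = {1, 3, 8}:
G(0) = 0
G(1) = mex{0} = 1
G(2) = mex{1} = 0
G(3) = mex{0,0} = 1
G(4) = mex{1,1} = 0
G(5) = mex{0,0} = 1
G(6) = mex{1,1} = 0
G(7) = mex{0,0} = 1
G(8) = mex{1,1,0} = 2
G_C(8) = 2.
Combined Grundy value = 1 ⊕ 2 ⊕ 2 = 1.
A winning move leaves total XOR = 0, i.e. changes one component's Grundy value g to g ⊕ X where X is the current total.
Stack A: need g' = 1⊕1 = 0. Options: 12−1→G=0, 12−2→G=2, 12−4→G=0, 12−6→G=3, 12−9→G=0. Hits: 3.
Stack B: need g' = 2⊕1 = 3. Options: 18−3→G=1, 18−6→G=0, 18−8→G=3, 18−9→G=3. Hits: 2.
Stack C: need g' = 2⊕1 = 3. Options: 8−1→G=1, 8−3→G=1, 8−8→G=0. Hits: 0.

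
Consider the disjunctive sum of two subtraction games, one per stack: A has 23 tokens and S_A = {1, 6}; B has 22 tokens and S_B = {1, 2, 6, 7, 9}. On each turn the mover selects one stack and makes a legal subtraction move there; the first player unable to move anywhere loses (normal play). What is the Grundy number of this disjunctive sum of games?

Stack A, S = {1, 6}:
G(0) = 0
G(1) = mex{0} = 1
G(2) = mex{1} = 0
G(3) = mex{0} = 1
G(4) = mex{1} = 0
G(5) = mex{0} = 1
G(6) = mex{1,0} = 2
G(7) = mex{2,1} = 0
G(8) = mex{0,0} = 1
G(9) = mex{1,1} = 0
G(10) = mex{0,0} = 1
G(11) = mex{1,1} = 0
G(12) = mex{0,2} = 1
G(13) = mex{1,0} = 2
G(14) = mex{2,1} = 0
G(15) = mex{0,0} = 1
G(16) = mex{1,1} = 0
G(17) = mex{0,0} = 1
G(18) = mex{1,1} = 0
G(19) = mex{0,2} = 1
G(20) = mex{1,0} = 2
G(21) = mex{2,1} = 0
G(22) = mex{0,0} = 1
G(23) = mex{1,1} = 0
G_A(23) = 0.
Stack B, S = {1, 2, 6, 7, 9}:
G(0) = 0
G(1) = mex{0} = 1
G(2) = mex{1,0} = 2
G(3) = mex{2,1} = 0
G(4) = mex{0,2} = 1
G(5) = mex{1,0} = 2
G(6) = mex{2,1,0} = 3
G(7) = mex{3,2,1,0} = 4
G(8) = mex{4,3,2,1} = 0
G(9) = mex{0,4,0,2,0} = 1
G(10) = mex{1,0,1,0,1} = 2
G(11) = mex{2,1,2,1,2} = 0
G(12) = mex{0,2,3,2,0} = 1
G(13) = mex{1,0,4,3,1} = 2
G(14) = mex{2,1,0,4,2} = 3
G(15) = mex{3,2,1,0,3} = 4
G(16) = mex{4,3,2,1,4} = 0
G(17) = mex{0,4,0,2,0} = 1
G(18) = mex{1,0,1,0,1} = 2
G(19) = mex{2,1,2,1,2} = 0
G(20) = mex{0,2,3,2,0} = 1
G(21) = mex{1,0,4,3,1} = 2
G(22) = mex{2,1,0,4,2} = 3
G_B(22) = 3.
Combined Grundy value = 0 ⊕ 3 = 3.

3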